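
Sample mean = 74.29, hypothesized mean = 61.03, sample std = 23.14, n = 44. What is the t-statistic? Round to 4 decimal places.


t = (xbar - mu0) / (s/sqrt(n))
xbar - mu0 = 74.29 - 61.03 = 13.26
sqrt(44) ≈ 6.63324958
s/sqrt(n) = 23.14 / 6.63324958 ≈ 3.48848626
t = 13.26 / 3.48848626 ≈ 3.801076

3.8011


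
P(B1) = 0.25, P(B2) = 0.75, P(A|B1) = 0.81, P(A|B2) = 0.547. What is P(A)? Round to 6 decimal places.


P(A) = P(A|B1)*P(B1) + P(A|B2)*P(B2)
P(A|B1)*P(B1) = 0.81 * 0.25 = 0.2025
P(A|B2)*P(B2) = 0.547 * 0.75 = 0.41025
P(A) = 0.2025 + 0.41025 = 0.61275

0.612750


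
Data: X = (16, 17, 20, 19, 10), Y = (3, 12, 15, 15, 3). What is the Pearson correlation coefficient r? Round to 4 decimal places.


r = sum((xi-xbar)(yi-ybar)) / sqrt(sum((xi-xbar)^2) * sum((yi-ybar)^2))
n = 5, xbar = 82/5 = 16.4, ybar = 48/5 = 9.6
Sxy = sum((xi-xbar)(yi-ybar)) = 79.8
Sxx = sum((xi-xbar)^2) = 61.2
Syy = sum((yi-ybar)^2) = 151.2
sqrt(Sxx*Syy) ≈ 96.194802
r = Sxy / sqrt(Sxx*Syy) = 79.8 / 96.194802 ≈ 0.829567

0.8296


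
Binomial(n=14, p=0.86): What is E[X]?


E[X] = n*p = 14 * 0.86 = 12.04

12.04


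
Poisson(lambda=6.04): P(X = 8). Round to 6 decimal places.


P = e^(-lam) * lam^k / k!
e^(-6.04) ≈ 0.002381559
lam^k = 6.04^8 ≈ 1771313.811470
k! = 8! = 40320
P = 0.002381559 * 1771313.811470 / 40320 ≈ 0.104625

0.104625


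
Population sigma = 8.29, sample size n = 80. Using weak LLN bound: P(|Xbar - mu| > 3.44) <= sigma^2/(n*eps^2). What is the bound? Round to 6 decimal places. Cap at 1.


bound = min(1, sigma^2/(n*eps^2))
sigma^2 = 8.29^2 = 68.7241
n*eps^2 = 80 * 3.44^2 = 80 * 11.8336 = 946.688
sigma^2/(n*eps^2) = 68.7241 / 946.688 ≈ 0.07259424

0.072594


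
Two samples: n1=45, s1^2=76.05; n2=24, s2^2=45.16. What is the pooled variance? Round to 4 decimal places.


sp^2 = ((n1-1)*s1^2 + (n2-1)*s2^2)/(n1+n2-2)
(n1-1)*s1^2 = 44 * 76.05 = 3346.2
(n2-1)*s2^2 = 23 * 45.16 = 1038.68
numerator = 3346.2 + 1038.68 = 4384.88
n1+n2-2 = 67
sp^2 = 4384.88 / 67 = 109622/1675 ≈ 65.445970

65.4460


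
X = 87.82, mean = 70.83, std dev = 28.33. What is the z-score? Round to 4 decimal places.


z = (X - mu) / sigma
X - mu = 87.82 - 70.83 = 16.99
z = 16.99 / 28.33 = 1699/2833 ≈ 0.599718

0.5997


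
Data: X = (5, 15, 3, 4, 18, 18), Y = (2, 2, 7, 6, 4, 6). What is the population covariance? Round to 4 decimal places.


Cov = (1/n)*sum((xi-xbar)(yi-ybar))
n = 6, xbar = 63/6 = 10.5, ybar = 27/6 = 4.5
sum((xi-xbar)(yi-ybar)) = -18.5
Cov = -18.5 / 6 = -37/12 ≈ -3.083333

-3.0833


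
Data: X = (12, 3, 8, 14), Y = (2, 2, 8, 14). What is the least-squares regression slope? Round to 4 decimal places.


b = sum((xi-xbar)(yi-ybar)) / sum((xi-xbar)^2)
n = 4, xbar = 37/4 = 9.25, ybar = 26/4 = 6.5
Sxy = sum((xi-xbar)(yi-ybar)) = 49.5
Sxx = sum((xi-xbar)^2) = 70.75
b = Sxy / Sxx = 198/283 ≈ 0.699647

0.6996


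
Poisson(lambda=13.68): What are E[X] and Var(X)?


E[X] = Var(X) = lambda = 13.68

13.68, 13.68


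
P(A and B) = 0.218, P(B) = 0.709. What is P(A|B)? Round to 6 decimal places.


P(A|B) = P(A and B) / P(B) = 0.218 / 0.709 = 218/709 ≈ 0.30747532

0.307475


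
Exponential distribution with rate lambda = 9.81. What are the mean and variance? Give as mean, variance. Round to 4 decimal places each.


mean = 1/lam, var = 1/lam^2
mean = 1 / 9.81 = 100/981 ≈ 0.101937
lam^2 = 9.81^2 = 96.2361
var = 1 / 96.2361 ≈ 0.010391

0.1019, 0.0104


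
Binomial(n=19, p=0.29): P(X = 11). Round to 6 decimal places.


P = C(n,k) * p^k * (1-p)^(n-k)
C(19,11) = 75582
p^k = 0.29^11 ≈ 0.000001220051
(1-p)^(n-k) = 0.71^8 ≈ 0.06457535
P = 75582 * 0.000001220051 * 0.06457535 ≈ 0.005955

0.005955


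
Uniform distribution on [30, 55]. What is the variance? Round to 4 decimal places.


Var = (b-a)^2 / 12
(b-a)^2 = (55 - 30)^2 = 625
Var = 625/12 ≈ 52.083333

52.0833


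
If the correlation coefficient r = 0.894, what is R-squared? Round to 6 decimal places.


R^2 = r^2 = (0.894)^2 = 0.799236

0.799236


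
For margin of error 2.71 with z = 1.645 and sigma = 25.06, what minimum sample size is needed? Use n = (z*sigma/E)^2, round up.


z*sigma/E = 1.645 * 25.06 / 2.71 ≈ 15.211697
(z*sigma/E)^2 ≈ 231.395738
round up: n = 232

232


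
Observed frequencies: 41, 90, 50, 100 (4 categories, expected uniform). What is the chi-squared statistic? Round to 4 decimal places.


chi2 = sum((O-E)^2/E), E = total/4
total = 281, E = 281/4 = 70.25
(41 - 70.25)^2 / 70.25 = 855.5625 / 70.25 = 13689/1124 ≈ 12.178826
(90 - 70.25)^2 / 70.25 = 390.0625 / 70.25 = 6241/1124 ≈ 5.552491
(50 - 70.25)^2 / 70.25 = 410.0625 / 70.25 = 6561/1124 ≈ 5.837189
(100 - 70.25)^2 / 70.25 = 885.0625 / 70.25 = 14161/1124 ≈ 12.598754
chi2 = 10163/281 ≈ 36.167260

36.1673


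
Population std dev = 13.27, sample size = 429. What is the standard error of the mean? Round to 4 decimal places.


SE = sigma / sqrt(n)
sqrt(429) ≈ 20.712315
SE = 13.27 / 20.712315 ≈ 0.640682

0.6407


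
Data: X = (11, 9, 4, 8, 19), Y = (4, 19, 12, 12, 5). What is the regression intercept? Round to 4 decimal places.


a = ybar - b*xbar, where b = sum((xi-xbar)(yi-ybar)) / sum((xi-xbar)^2)
n = 5, xbar = 51/5 = 10.2, ybar = 52/5 = 10.4
Sxy = sum((xi-xbar)(yi-ybar)) = -76.4
Sxx = sum((xi-xbar)^2) = 122.8
b = Sxy / Sxx = -191/307 ≈ -0.622150
a = 10.4 - (-0.622150) * 10.2 = 5141/307 ≈ 16.745928

16.7459


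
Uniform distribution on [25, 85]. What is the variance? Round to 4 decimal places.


Var = (b-a)^2 / 12
(b-a)^2 = (85 - 25)^2 = 3600
Var = 3600/12 = 300

300.0000


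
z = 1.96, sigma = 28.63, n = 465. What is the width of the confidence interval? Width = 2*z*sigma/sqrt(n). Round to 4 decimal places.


width = 2*z*sigma/sqrt(n)
2*z*sigma = 2 * 1.96 * 28.63 = 112.2296
sqrt(465) ≈ 21.563859
width = 112.2296 / 21.563859 ≈ 5.204523

5.2045


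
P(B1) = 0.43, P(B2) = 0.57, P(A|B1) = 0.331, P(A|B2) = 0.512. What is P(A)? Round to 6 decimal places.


P(A) = P(A|B1)*P(B1) + P(A|B2)*P(B2)
P(A|B1)*P(B1) = 0.331 * 0.43 = 0.14233
P(A|B2)*P(B2) = 0.512 * 0.57 = 0.29184
P(A) = 0.14233 + 0.29184 = 0.43417

0.434170


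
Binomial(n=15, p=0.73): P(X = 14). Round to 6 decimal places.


P = C(n,k) * p^k * (1-p)^(n-k)
C(15,14) = 15
p^k = 0.73^14 ≈ 0.01220450
(1-p)^(n-k) = 0.27^1 = 0.27
P = 15 * 0.01220450 * 0.27 ≈ 0.049428

0.049428


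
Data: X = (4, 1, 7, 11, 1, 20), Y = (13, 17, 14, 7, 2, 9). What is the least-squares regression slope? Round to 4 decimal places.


b = sum((xi-xbar)(yi-ybar)) / sum((xi-xbar)^2)
n = 6, xbar = 44/6 = 22/3 ≈ 7.333333, ybar = 62/6 = 31/3 ≈ 10.333333
Sxy = sum((xi-xbar)(yi-ybar)) = -86/3 ≈ -28.666667
Sxx = sum((xi-xbar)^2) = 796/3 ≈ 265.333333
b = Sxy / Sxx = -43/398 ≈ -0.108040

-0.1080


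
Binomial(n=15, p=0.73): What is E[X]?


E[X] = n*p = 15 * 0.73 = 10.95

10.95


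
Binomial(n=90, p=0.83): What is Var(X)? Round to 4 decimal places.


Var = n*p*(1-p) = 90 * 0.83 * 0.17 = 12.699

12.6990


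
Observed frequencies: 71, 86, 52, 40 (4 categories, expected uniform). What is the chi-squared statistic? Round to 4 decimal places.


chi2 = sum((O-E)^2/E), E = total/4
total = 249, E = 249/4 = 62.25
(71 - 62.25)^2 / 62.25 = 76.5625 / 62.25 = 1225/996 ≈ 1.229920
(86 - 62.25)^2 / 62.25 = 564.0625 / 62.25 = 9025/996 ≈ 9.061245
(52 - 62.25)^2 / 62.25 = 105.0625 / 62.25 = 1681/996 ≈ 1.687751
(40 - 62.25)^2 / 62.25 = 495.0625 / 62.25 = 7921/996 ≈ 7.952811
chi2 = 4963/249 ≈ 19.931727

19.9317


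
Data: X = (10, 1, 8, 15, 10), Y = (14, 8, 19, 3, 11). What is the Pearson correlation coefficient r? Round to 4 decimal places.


r = sum((xi-xbar)(yi-ybar)) / sqrt(sum((xi-xbar)^2) * sum((yi-ybar)^2))
n = 5, xbar = 44/5 = 8.8, ybar = 55/5 = 11
Sxy = sum((xi-xbar)(yi-ybar)) = -29
Sxx = sum((xi-xbar)^2) = 102.8
Syy = sum((yi-ybar)^2) = 146
sqrt(Sxx*Syy) ≈ 122.510408
r = Sxy / sqrt(Sxx*Syy) = -29 / 122.510408 ≈ -0.236715

-0.2367


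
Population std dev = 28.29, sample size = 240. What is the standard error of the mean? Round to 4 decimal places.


SE = sigma / sqrt(n)
sqrt(240) ≈ 15.491933
SE = 28.29 / 15.491933 ≈ 1.826112

1.8261


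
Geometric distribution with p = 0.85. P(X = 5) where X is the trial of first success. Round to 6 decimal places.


P = (1-p)^(k-1) * p
(1-p)^(k-1) = 0.15^4 = 0.00050625
P = 0.00050625 * 0.85 = 0.0004303125

0.000430


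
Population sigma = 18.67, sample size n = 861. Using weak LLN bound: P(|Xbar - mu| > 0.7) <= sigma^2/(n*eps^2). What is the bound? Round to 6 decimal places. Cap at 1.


bound = min(1, sigma^2/(n*eps^2))
sigma^2 = 18.67^2 = 348.5689
n*eps^2 = 861 * 0.7^2 = 861 * 0.49 = 421.89
sigma^2/(n*eps^2) = 348.5689 / 421.89 ≈ 0.82620802

0.826208


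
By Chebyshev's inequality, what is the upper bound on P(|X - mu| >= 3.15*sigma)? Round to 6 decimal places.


P <= 1/k^2
k^2 = 3.15^2 = 9.9225
1/k^2 = 1 / 9.9225 = 400/3969 ≈ 0.10078105

0.100781


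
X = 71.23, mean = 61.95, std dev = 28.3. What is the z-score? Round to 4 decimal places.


z = (X - mu) / sigma
X - mu = 71.23 - 61.95 = 9.28
z = 9.28 / 28.3 = 464/1415 ≈ 0.327915

0.3279


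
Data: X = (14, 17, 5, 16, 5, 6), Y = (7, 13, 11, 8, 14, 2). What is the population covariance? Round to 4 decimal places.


Cov = (1/n)*sum((xi-xbar)(yi-ybar))
n = 6, xbar = 63/6 = 10.5, ybar = 55/6 ≈ 9.166667
sum((xi-xbar)(yi-ybar)) = 6.5
Cov = 6.5 / 6 = 13/12 ≈ 1.083333

1.0833


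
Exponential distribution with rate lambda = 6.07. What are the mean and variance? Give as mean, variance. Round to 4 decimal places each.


mean = 1/lam, var = 1/lam^2
mean = 1 / 6.07 = 100/607 ≈ 0.164745
lam^2 = 6.07^2 = 36.8449
var = 1 / 36.8449 ≈ 0.027141

0.1647, 0.0271


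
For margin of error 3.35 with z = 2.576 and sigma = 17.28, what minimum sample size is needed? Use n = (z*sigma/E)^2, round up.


z*sigma/E = 2.576 * 17.28 / 3.35 ≈ 13.287546
(z*sigma/E)^2 ≈ 176.558886
round up: n = 177

177


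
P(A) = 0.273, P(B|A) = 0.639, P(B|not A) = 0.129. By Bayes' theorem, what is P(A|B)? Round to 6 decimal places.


P(A|B) = P(B|A)*P(A) / P(B), P(B) = P(B|A)*P(A) + P(B|not A)*P(not A)
P(B|A)*P(A) = 0.639 * 0.273 = 0.174447
P(B|not A)*P(not A) = 0.129 * 0.727 = 0.093783
P(B) = 0.174447 + 0.093783 = 0.26823
P(A|B) = 0.174447 / 0.26823 ≈ 0.65036349

0.650363


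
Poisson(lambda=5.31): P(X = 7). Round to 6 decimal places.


P = e^(-lam) * lam^k / k!
e^(-5.31) ≈ 0.004941927
lam^k = 5.31^7 ≈ 119031.429037
k! = 7! = 5040
P = 0.004941927 * 119031.429037 / 5040 ≈ 0.116715

0.116715


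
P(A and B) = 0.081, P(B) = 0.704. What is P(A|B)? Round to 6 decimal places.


P(A|B) = P(A and B) / P(B) = 0.081 / 0.704 = 81/704 ≈ 0.11505682

0.115057


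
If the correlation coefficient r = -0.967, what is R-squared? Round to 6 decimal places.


R^2 = r^2 = (-0.967)^2 = 0.935089

0.935089


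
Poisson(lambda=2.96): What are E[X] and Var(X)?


E[X] = Var(X) = lambda = 2.96

2.96, 2.96


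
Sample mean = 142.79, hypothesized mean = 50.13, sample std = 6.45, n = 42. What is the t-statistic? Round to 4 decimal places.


t = (xbar - mu0) / (s/sqrt(n))
xbar - mu0 = 142.79 - 50.13 = 92.66
sqrt(42) ≈ 6.48074070
s/sqrt(n) = 6.45 / 6.48074070 ≈ 0.99525661
t = 92.66 / 0.99525661 ≈ 93.101618

93.1016


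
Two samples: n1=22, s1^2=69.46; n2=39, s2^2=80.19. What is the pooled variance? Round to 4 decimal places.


sp^2 = ((n1-1)*s1^2 + (n2-1)*s2^2)/(n1+n2-2)
(n1-1)*s1^2 = 21 * 69.46 = 1458.66
(n2-1)*s2^2 = 38 * 80.19 = 3047.22
numerator = 1458.66 + 3047.22 = 4505.88
n1+n2-2 = 59
sp^2 = 4505.88 / 59 = 112647/1475 ≈ 76.370847

76.3708


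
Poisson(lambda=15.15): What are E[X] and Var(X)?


E[X] = Var(X) = lambda = 15.15

15.15, 15.15


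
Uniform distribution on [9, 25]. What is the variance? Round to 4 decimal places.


Var = (b-a)^2 / 12
(b-a)^2 = (25 - 9)^2 = 256
Var = 256/12 ≈ 21.333333

21.3333


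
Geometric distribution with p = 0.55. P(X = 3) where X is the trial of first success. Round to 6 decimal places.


P = (1-p)^(k-1) * p
(1-p)^(k-1) = 0.45^2 = 0.2025
P = 0.2025 * 0.55 = 0.111375

0.111375


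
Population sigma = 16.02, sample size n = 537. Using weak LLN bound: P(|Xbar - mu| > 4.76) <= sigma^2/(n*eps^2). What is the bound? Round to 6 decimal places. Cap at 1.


bound = min(1, sigma^2/(n*eps^2))
sigma^2 = 16.02^2 = 256.6404
n*eps^2 = 537 * 4.76^2 = 537 * 22.6576 = 12167.1312
sigma^2/(n*eps^2) = 256.6404 / 12167.1312 ≈ 0.02109293

0.021093


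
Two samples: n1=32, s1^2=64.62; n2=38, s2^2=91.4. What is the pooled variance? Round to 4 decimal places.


sp^2 = ((n1-1)*s1^2 + (n2-1)*s2^2)/(n1+n2-2)
(n1-1)*s1^2 = 31 * 64.62 = 2003.22
(n2-1)*s2^2 = 37 * 91.4 = 3381.8
numerator = 2003.22 + 3381.8 = 5385.02
n1+n2-2 = 68
sp^2 = 5385.02 / 68 = 269251/3400 ≈ 79.191471

79.1915


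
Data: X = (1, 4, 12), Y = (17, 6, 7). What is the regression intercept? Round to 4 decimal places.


a = ybar - b*xbar, where b = sum((xi-xbar)(yi-ybar)) / sum((xi-xbar)^2)
n = 3, xbar = 17/3 ≈ 5.666667, ybar = 30/3 = 10
Sxy = sum((xi-xbar)(yi-ybar)) = -45
Sxx = sum((xi-xbar)^2) = 194/3 ≈ 64.666667
b = Sxy / Sxx = -135/194 ≈ -0.695876
a = 10 - (-0.695876) * 5.666667 = 2705/194 ≈ 13.943299

13.9433


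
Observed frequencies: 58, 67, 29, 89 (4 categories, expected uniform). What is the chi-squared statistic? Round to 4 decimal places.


chi2 = sum((O-E)^2/E), E = total/4
total = 243, E = 243/4 = 60.75
(58 - 60.75)^2 / 60.75 = 7.5625 / 60.75 = 121/972 ≈ 0.124486
(67 - 60.75)^2 / 60.75 = 39.0625 / 60.75 = 625/972 ≈ 0.643004
(29 - 60.75)^2 / 60.75 = 1008.0625 / 60.75 = 16129/972 ≈ 16.593621
(89 - 60.75)^2 / 60.75 = 798.0625 / 60.75 = 12769/972 ≈ 13.136831
chi2 = 7411/243 ≈ 30.497942

30.4979


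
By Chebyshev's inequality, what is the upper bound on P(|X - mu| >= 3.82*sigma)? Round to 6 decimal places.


P <= 1/k^2
k^2 = 3.82^2 = 14.5924
1/k^2 = 1 / 14.5924 ≈ 0.06852882

0.068529


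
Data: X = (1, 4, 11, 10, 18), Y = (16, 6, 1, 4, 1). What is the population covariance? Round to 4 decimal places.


Cov = (1/n)*sum((xi-xbar)(yi-ybar))
n = 5, xbar = 44/5 = 8.8, ybar = 28/5 = 5.6
sum((xi-xbar)(yi-ybar)) = -137.4
Cov = -137.4 / 5 = -27.48

-27.4800


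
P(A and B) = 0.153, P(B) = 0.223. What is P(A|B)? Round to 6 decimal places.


P(A|B) = P(A and B) / P(B) = 0.153 / 0.223 = 153/223 ≈ 0.68609865

0.686099


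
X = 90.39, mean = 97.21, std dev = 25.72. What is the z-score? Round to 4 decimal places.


z = (X - mu) / sigma
X - mu = 90.39 - 97.21 = -6.82
z = -6.82 / 25.72 = -341/1286 ≈ -0.265163

-0.2652


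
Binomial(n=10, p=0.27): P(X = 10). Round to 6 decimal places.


P = C(n,k) * p^k * (1-p)^(n-k)
C(10,10) = 1
p^k = 0.27^10 ≈ 0.000002058911
(1-p)^(n-k) = 0.73^0 = 1
P = 1 * 0.000002058911 * 1 ≈ 0.000002

0.000002


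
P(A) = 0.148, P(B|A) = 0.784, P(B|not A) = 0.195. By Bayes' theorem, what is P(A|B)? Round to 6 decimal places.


P(A|B) = P(B|A)*P(A) / P(B), P(B) = P(B|A)*P(A) + P(B|not A)*P(not A)
P(B|A)*P(A) = 0.784 * 0.148 = 0.116032
P(B|not A)*P(not A) = 0.195 * 0.852 = 0.16614
P(B) = 0.116032 + 0.16614 = 0.282172
P(A|B) = 0.116032 / 0.282172 ≈ 0.41121018

0.411210


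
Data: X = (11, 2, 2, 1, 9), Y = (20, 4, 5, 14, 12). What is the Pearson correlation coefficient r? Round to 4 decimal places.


r = sum((xi-xbar)(yi-ybar)) / sqrt(sum((xi-xbar)^2) * sum((yi-ybar)^2))
n = 5, xbar = 25/5 = 5, ybar = 55/5 = 11
Sxy = sum((xi-xbar)(yi-ybar)) = 85
Sxx = sum((xi-xbar)^2) = 86
Syy = sum((yi-ybar)^2) = 176
sqrt(Sxx*Syy) ≈ 123.028452
r = Sxy / sqrt(Sxx*Syy) = 85 / 123.028452 ≈ 0.690897

0.6909


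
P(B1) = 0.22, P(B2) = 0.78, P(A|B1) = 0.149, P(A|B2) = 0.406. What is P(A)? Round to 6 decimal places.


P(A) = P(A|B1)*P(B1) + P(A|B2)*P(B2)
P(A|B1)*P(B1) = 0.149 * 0.22 = 0.03278
P(A|B2)*P(B2) = 0.406 * 0.78 = 0.31668
P(A) = 0.03278 + 0.31668 = 0.34946

0.349460


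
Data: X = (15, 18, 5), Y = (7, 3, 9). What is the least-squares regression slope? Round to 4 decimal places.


b = sum((xi-xbar)(yi-ybar)) / sum((xi-xbar)^2)
n = 3, xbar = 38/3 ≈ 12.666667, ybar = 19/3 ≈ 6.333333
Sxy = sum((xi-xbar)(yi-ybar)) = -110/3 ≈ -36.666667
Sxx = sum((xi-xbar)^2) = 278/3 ≈ 92.666667
b = Sxy / Sxx = -55/139 ≈ -0.395683

-0.3957


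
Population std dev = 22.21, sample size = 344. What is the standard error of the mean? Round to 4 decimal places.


SE = sigma / sqrt(n)
sqrt(344) ≈ 18.547237
SE = 22.21 / 18.547237 ≈ 1.197483

1.1975


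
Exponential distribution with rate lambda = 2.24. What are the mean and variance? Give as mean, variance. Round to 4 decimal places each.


mean = 1/lam, var = 1/lam^2
mean = 1 / 2.24 = 25/56 ≈ 0.446429
lam^2 = 2.24^2 = 5.0176
var = 1 / 5.0176 = 625/3136 ≈ 0.199298

0.4464, 0.1993


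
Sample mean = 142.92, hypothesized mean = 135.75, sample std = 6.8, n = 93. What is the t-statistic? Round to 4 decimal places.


t = (xbar - mu0) / (s/sqrt(n))
xbar - mu0 = 142.92 - 135.75 = 7.17
sqrt(93) ≈ 9.64365076
s/sqrt(n) = 6.8 / 9.64365076 ≈ 0.70512715
t = 7.17 / 0.70512715 ≈ 10.168379

10.1684


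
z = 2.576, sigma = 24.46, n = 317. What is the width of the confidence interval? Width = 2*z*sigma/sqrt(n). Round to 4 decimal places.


width = 2*z*sigma/sqrt(n)
2*z*sigma = 2 * 2.576 * 24.46 = 126.01792
sqrt(317) ≈ 17.804494
width = 126.01792 / 17.804494 ≈ 7.077872

7.0779


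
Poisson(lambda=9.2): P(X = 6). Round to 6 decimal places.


P = e^(-lam) * lam^k / k!
e^(-9.2) ≈ 0.0001010394
lam^k = 9.2^6 = 606355.001344
k! = 6! = 720
P = 0.0001010394 * 606355.001344 / 720 ≈ 0.085091

0.085091


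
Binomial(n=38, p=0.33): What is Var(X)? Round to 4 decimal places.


Var = n*p*(1-p) = 38 * 0.33 * 0.67 = 8.4018

8.4018


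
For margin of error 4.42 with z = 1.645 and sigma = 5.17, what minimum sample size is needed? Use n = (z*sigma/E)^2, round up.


z*sigma/E = 1.645 * 5.17 / 4.42 ≈ 1.924129
(z*sigma/E)^2 ≈ 3.702272
round up: n = 4

4


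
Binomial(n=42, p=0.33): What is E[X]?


E[X] = n*p = 42 * 0.33 = 13.86

13.86


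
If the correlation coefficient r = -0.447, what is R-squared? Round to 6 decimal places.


R^2 = r^2 = (-0.447)^2 = 0.199809

0.199809


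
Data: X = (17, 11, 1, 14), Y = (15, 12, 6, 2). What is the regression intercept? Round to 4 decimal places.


a = ybar - b*xbar, where b = sum((xi-xbar)(yi-ybar)) / sum((xi-xbar)^2)
n = 4, xbar = 43/4 = 10.75, ybar = 35/4 = 8.75
Sxy = sum((xi-xbar)(yi-ybar)) = 44.75
Sxx = sum((xi-xbar)^2) = 144.75
b = Sxy / Sxx = 179/579 ≈ 0.309154
a = 8.75 - 0.309154 * 10.75 = 3142/579 ≈ 5.426598

5.4266


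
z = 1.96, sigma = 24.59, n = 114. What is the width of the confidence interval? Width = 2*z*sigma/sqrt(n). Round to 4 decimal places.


width = 2*z*sigma/sqrt(n)
2*z*sigma = 2 * 1.96 * 24.59 = 96.3928
sqrt(114) ≈ 10.677078
width = 96.3928 / 10.677078 ≈ 9.028013

9.0280


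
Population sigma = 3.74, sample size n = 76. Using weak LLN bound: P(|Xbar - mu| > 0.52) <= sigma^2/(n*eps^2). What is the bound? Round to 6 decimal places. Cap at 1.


bound = min(1, sigma^2/(n*eps^2))
sigma^2 = 3.74^2 = 13.9876
n*eps^2 = 76 * 0.52^2 = 76 * 0.2704 = 20.5504
sigma^2/(n*eps^2) = 13.9876 / 20.5504 ≈ 0.68064855

0.680649


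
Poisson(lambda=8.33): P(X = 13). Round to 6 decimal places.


P = e^(-lam) * lam^k / k!
e^(-8.33) ≈ 0.0002411720
lam^k = 8.33^13 ≈ 929790315366.023556
k! = 13! = 6227020800
P = 0.0002411720 * 929790315366.023556 / 6227020800 ≈ 0.036011

0.036011


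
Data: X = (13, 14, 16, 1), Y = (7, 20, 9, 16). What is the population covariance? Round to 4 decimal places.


Cov = (1/n)*sum((xi-xbar)(yi-ybar))
n = 4, xbar = 44/4 = 11, ybar = 52/4 = 13
sum((xi-xbar)(yi-ybar)) = -41
Cov = -41 / 4 = -10.25

-10.2500


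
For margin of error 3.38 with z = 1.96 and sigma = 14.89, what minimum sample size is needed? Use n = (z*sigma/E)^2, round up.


z*sigma/E = 1.96 * 14.89 / 3.38 = 72961/8450 ≈ 8.634438
(z*sigma/E)^2 ≈ 74.553517
round up: n = 75

75


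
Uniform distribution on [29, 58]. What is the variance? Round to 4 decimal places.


Var = (b-a)^2 / 12
(b-a)^2 = (58 - 29)^2 = 841
Var = 841/12 ≈ 70.083333

70.0833


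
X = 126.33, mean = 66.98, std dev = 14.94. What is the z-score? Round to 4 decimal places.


z = (X - mu) / sigma
X - mu = 126.33 - 66.98 = 59.35
z = 59.35 / 14.94 = 5935/1494 ≈ 3.972557

3.9726


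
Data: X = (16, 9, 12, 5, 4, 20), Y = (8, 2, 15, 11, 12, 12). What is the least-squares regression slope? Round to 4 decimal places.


b = sum((xi-xbar)(yi-ybar)) / sum((xi-xbar)^2)
n = 6, xbar = 66/6 = 11, ybar = 60/6 = 10
Sxy = sum((xi-xbar)(yi-ybar)) = 9
Sxx = sum((xi-xbar)^2) = 196
b = Sxy / Sxx = 9/196 ≈ 0.045918

0.0459


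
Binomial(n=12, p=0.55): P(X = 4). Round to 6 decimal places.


P = C(n,k) * p^k * (1-p)^(n-k)
C(12,4) = 495
p^k = 0.55^4 = 0.09150625
(1-p)^(n-k) = 0.45^8 ≈ 0.001681513
P = 495 * 0.09150625 * 0.001681513 ≈ 0.076165

0.076165


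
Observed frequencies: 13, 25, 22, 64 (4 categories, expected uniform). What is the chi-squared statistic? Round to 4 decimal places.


chi2 = sum((O-E)^2/E), E = total/4
total = 124, E = 124/4 = 31
(13 - 31)^2 / 31 = 324 / 31 = 324/31 ≈ 10.451613
(25 - 31)^2 / 31 = 36 / 31 = 36/31 ≈ 1.161290
(22 - 31)^2 / 31 = 81 / 31 = 81/31 ≈ 2.612903
(64 - 31)^2 / 31 = 1089 / 31 = 1089/31 ≈ 35.129032
chi2 = 1530/31 ≈ 49.354839

49.3548


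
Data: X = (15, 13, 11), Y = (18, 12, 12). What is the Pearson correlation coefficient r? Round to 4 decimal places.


r = sum((xi-xbar)(yi-ybar)) / sqrt(sum((xi-xbar)^2) * sum((yi-ybar)^2))
n = 3, xbar = 39/3 = 13, ybar = 42/3 = 14
Sxy = sum((xi-xbar)(yi-ybar)) = 12
Sxx = sum((xi-xbar)^2) = 8
Syy = sum((yi-ybar)^2) = 24
sqrt(Sxx*Syy) ≈ 13.856406
r = Sxy / sqrt(Sxx*Syy) = 12 / 13.856406 ≈ 0.866025

0.8660


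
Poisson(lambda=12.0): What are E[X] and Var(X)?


E[X] = Var(X) = lambda = 12.0

12.0, 12.0


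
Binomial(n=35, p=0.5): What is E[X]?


E[X] = n*p = 35 * 0.5 = 17.5

17.5


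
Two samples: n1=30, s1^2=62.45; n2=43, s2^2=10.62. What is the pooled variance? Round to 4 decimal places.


sp^2 = ((n1-1)*s1^2 + (n2-1)*s2^2)/(n1+n2-2)
(n1-1)*s1^2 = 29 * 62.45 = 1811.05
(n2-1)*s2^2 = 42 * 10.62 = 446.04
numerator = 1811.05 + 446.04 = 2257.09
n1+n2-2 = 71
sp^2 = 2257.09 / 71 = 31.79

31.7900


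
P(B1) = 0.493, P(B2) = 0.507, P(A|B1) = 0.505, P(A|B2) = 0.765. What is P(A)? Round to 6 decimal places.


P(A) = P(A|B1)*P(B1) + P(A|B2)*P(B2)
P(A|B1)*P(B1) = 0.505 * 0.493 = 0.248965
P(A|B2)*P(B2) = 0.765 * 0.507 = 0.387855
P(A) = 0.248965 + 0.387855 = 0.63682

0.636820


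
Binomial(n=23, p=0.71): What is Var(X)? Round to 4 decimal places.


Var = n*p*(1-p) = 23 * 0.71 * 0.29 = 4.7357

4.7357


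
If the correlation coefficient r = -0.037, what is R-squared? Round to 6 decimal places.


R^2 = r^2 = (-0.037)^2 = 0.001369

0.001369


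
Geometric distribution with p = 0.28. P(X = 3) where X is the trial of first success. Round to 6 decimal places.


P = (1-p)^(k-1) * p
(1-p)^(k-1) = 0.72^2 = 0.5184
P = 0.5184 * 0.28 = 0.145152

0.145152


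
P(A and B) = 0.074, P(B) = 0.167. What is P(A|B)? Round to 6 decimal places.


P(A|B) = P(A and B) / P(B) = 0.074 / 0.167 = 74/167 ≈ 0.44311377

0.443114


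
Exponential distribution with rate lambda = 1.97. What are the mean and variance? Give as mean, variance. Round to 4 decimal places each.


mean = 1/lam, var = 1/lam^2
mean = 1 / 1.97 = 100/197 ≈ 0.507614
lam^2 = 1.97^2 = 3.8809
var = 1 / 3.8809 ≈ 0.257672

0.5076, 0.2577


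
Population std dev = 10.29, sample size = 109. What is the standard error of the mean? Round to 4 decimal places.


SE = sigma / sqrt(n)
sqrt(109) ≈ 10.440307
SE = 10.29 / 10.440307 ≈ 0.985603

0.9856


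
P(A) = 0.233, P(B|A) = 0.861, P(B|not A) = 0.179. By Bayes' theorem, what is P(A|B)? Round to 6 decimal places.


P(A|B) = P(B|A)*P(A) / P(B), P(B) = P(B|A)*P(A) + P(B|not A)*P(not A)
P(B|A)*P(A) = 0.861 * 0.233 = 0.200613
P(B|not A)*P(not A) = 0.179 * 0.767 = 0.137293
P(B) = 0.200613 + 0.137293 = 0.337906
P(A|B) = 0.200613 / 0.337906 ≈ 0.59369470

0.593695


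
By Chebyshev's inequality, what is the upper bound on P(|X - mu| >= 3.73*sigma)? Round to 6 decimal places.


P <= 1/k^2
k^2 = 3.73^2 = 13.9129
1/k^2 = 1 / 13.9129 ≈ 0.07187574

0.071876


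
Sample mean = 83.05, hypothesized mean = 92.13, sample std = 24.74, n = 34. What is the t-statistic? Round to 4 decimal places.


t = (xbar - mu0) / (s/sqrt(n))
xbar - mu0 = 83.05 - 92.13 = -9.08
sqrt(34) ≈ 5.83095189
s/sqrt(n) = 24.74 / 5.83095189 ≈ 4.24287500
t = -9.08 / 4.24287500 ≈ -2.140058

-2.1401


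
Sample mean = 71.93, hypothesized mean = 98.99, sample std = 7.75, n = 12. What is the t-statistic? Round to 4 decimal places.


t = (xbar - mu0) / (s/sqrt(n))
xbar - mu0 = 71.93 - 98.99 = -27.06
sqrt(12) ≈ 3.46410162
s/sqrt(n) = 7.75 / 3.46410162 ≈ 2.23723229
t = -27.06 / 2.23723229 ≈ -12.095302

-12.0953


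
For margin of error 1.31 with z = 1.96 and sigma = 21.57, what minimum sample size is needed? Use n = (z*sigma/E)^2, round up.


z*sigma/E = 1.96 * 21.57 / 1.31 = 105693/3275 ≈ 32.272672
(z*sigma/E)^2 ≈ 1041.525342
round up: n = 1042

1042


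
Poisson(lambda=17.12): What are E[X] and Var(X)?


E[X] = Var(X) = lambda = 17.12

17.12, 17.12


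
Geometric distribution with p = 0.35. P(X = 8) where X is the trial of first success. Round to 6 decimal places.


P = (1-p)^(k-1) * p
(1-p)^(k-1) = 0.65^7 ≈ 0.04902228
P = 0.04902228 * 0.35 ≈ 0.01715780

0.017158


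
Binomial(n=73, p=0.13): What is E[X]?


E[X] = n*p = 73 * 0.13 = 9.49

9.49


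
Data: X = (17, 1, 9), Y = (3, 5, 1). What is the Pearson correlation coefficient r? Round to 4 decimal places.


r = sum((xi-xbar)(yi-ybar)) / sqrt(sum((xi-xbar)^2) * sum((yi-ybar)^2))
n = 3, xbar = 27/3 = 9, ybar = 9/3 = 3
Sxy = sum((xi-xbar)(yi-ybar)) = -16
Sxx = sum((xi-xbar)^2) = 128
Syy = sum((yi-ybar)^2) = 8
sqrt(Sxx*Syy) = 32
r = Sxy / sqrt(Sxx*Syy) = -16 / 32 = -0.5

-0.5000


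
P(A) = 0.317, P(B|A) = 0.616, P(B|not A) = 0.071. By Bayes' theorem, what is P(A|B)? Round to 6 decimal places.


P(A|B) = P(B|A)*P(A) / P(B), P(B) = P(B|A)*P(A) + P(B|not A)*P(not A)
P(B|A)*P(A) = 0.616 * 0.317 = 0.195272
P(B|not A)*P(not A) = 0.071 * 0.683 = 0.048493
P(B) = 0.195272 + 0.048493 = 0.243765
P(A|B) = 0.195272 / 0.243765 ≈ 0.80106660

0.801067


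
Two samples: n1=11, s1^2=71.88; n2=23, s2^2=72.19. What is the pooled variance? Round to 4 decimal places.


sp^2 = ((n1-1)*s1^2 + (n2-1)*s2^2)/(n1+n2-2)
(n1-1)*s1^2 = 10 * 71.88 = 718.8
(n2-1)*s2^2 = 22 * 72.19 = 1588.18
numerator = 718.8 + 1588.18 = 2306.98
n1+n2-2 = 32
sp^2 = 2306.98 / 32 = 72.093125

72.0931


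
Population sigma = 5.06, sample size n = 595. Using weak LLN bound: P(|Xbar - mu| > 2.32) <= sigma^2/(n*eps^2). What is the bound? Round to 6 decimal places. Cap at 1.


bound = min(1, sigma^2/(n*eps^2))
sigma^2 = 5.06^2 = 25.6036
n*eps^2 = 595 * 2.32^2 = 595 * 5.3824 = 3202.528
sigma^2/(n*eps^2) = 25.6036 / 3202.528 ≈ 0.00799481

0.007995


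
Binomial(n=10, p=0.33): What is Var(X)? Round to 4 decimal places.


Var = n*p*(1-p) = 10 * 0.33 * 0.67 = 2.211

2.2110


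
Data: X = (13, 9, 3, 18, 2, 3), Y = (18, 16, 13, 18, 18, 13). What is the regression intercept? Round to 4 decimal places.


a = ybar - b*xbar, where b = sum((xi-xbar)(yi-ybar)) / sum((xi-xbar)^2)
n = 6, xbar = 48/6 = 8, ybar = 96/6 = 16
Sxy = sum((xi-xbar)(yi-ybar)) = 48
Sxx = sum((xi-xbar)^2) = 212
b = Sxy / Sxx = 12/53 ≈ 0.226415
a = 16 - 0.226415 * 8 = 752/53 ≈ 14.188679

14.1887


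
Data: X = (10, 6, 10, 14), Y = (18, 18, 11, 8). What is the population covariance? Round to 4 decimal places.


Cov = (1/n)*sum((xi-xbar)(yi-ybar))
n = 4, xbar = 40/4 = 10, ybar = 55/4 = 13.75
sum((xi-xbar)(yi-ybar)) = -40
Cov = -40 / 4 = -10

-10.0000


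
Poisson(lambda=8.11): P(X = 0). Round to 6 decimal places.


P = e^(-lam) * lam^k / k!
e^(-8.11) ≈ 0.0003005189
lam^k = 8.11^0 = 1
k! = 0! = 1
P = 0.0003005189 * 1 / 1 ≈ 0.000301

0.000301


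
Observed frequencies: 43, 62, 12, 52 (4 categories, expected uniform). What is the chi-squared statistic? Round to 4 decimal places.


chi2 = sum((O-E)^2/E), E = total/4
total = 169, E = 169/4 = 42.25
(43 - 42.25)^2 / 42.25 = 0.5625 / 42.25 = 9/676 ≈ 0.013314
(62 - 42.25)^2 / 42.25 = 390.0625 / 42.25 = 6241/676 ≈ 9.232249
(12 - 42.25)^2 / 42.25 = 915.0625 / 42.25 = 14641/676 ≈ 21.658284
(52 - 42.25)^2 / 42.25 = 95.0625 / 42.25 = 2.25
chi2 = 431/13 ≈ 33.153846

33.1538


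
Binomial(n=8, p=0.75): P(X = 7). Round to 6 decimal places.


P = C(n,k) * p^k * (1-p)^(n-k)
C(8,7) = 8
p^k = 0.75^7 ≈ 0.1334839
(1-p)^(n-k) = 0.25^1 = 0.25
P = 8 * 0.1334839 * 0.25 = 2187/8192 ≈ 0.266968

0.266968


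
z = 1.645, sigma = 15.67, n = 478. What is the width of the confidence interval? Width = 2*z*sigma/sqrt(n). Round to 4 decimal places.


width = 2*z*sigma/sqrt(n)
2*z*sigma = 2 * 1.645 * 15.67 = 51.5543
sqrt(478) ≈ 21.863211
width = 51.5543 / 21.863211 ≈ 2.358039

2.3580


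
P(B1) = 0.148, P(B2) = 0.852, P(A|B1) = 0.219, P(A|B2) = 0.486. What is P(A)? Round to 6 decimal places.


P(A) = P(A|B1)*P(B1) + P(A|B2)*P(B2)
P(A|B1)*P(B1) = 0.219 * 0.148 = 0.032412
P(A|B2)*P(B2) = 0.486 * 0.852 = 0.414072
P(A) = 0.032412 + 0.414072 = 0.446484

0.446484


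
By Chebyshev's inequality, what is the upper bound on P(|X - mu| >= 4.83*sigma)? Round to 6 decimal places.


P <= 1/k^2
k^2 = 4.83^2 = 23.3289
1/k^2 = 1 / 23.3289 ≈ 0.04286529

0.042865


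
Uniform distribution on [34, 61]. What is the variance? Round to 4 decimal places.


Var = (b-a)^2 / 12
(b-a)^2 = (61 - 34)^2 = 729
Var = 729/12 = 60.75

60.7500


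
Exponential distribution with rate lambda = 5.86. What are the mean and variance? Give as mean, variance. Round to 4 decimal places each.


mean = 1/lam, var = 1/lam^2
mean = 1 / 5.86 = 50/293 ≈ 0.170648
lam^2 = 5.86^2 = 34.3396
var = 1 / 34.3396 ≈ 0.029121

0.1706, 0.0291


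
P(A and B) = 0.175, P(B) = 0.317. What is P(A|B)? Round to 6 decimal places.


P(A|B) = P(A and B) / P(B) = 0.175 / 0.317 = 175/317 ≈ 0.55205047

0.552050


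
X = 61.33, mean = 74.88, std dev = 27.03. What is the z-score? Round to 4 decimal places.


z = (X - mu) / sigma
X - mu = 61.33 - 74.88 = -13.55
z = -13.55 / 27.03 = -1355/2703 ≈ -0.501295

-0.5013


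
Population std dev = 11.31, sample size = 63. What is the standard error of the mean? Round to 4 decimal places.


SE = sigma / sqrt(n)
sqrt(63) ≈ 7.937254
SE = 11.31 / 7.937254 ≈ 1.424926

1.4249


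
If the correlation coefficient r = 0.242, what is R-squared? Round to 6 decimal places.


R^2 = r^2 = (0.242)^2 = 0.058564

0.058564


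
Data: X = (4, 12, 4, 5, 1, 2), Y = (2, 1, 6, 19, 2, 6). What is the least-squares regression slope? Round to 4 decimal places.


b = sum((xi-xbar)(yi-ybar)) / sum((xi-xbar)^2)
n = 6, xbar = 28/6 = 14/3 ≈ 4.666667, ybar = 36/6 = 6
Sxy = sum((xi-xbar)(yi-ybar)) = -15
Sxx = sum((xi-xbar)^2) = 226/3 ≈ 75.333333
b = Sxy / Sxx = -45/226 ≈ -0.199115

-0.1991


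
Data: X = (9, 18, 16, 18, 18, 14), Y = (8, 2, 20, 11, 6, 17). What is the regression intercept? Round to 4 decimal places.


a = ybar - b*xbar, where b = sum((xi-xbar)(yi-ybar)) / sum((xi-xbar)^2)
n = 6, xbar = 93/6 = 15.5, ybar = 64/6 = 32/3 ≈ 10.666667
Sxy = sum((xi-xbar)(yi-ybar)) = -20
Sxx = sum((xi-xbar)^2) = 63.5
b = Sxy / Sxx = -40/127 ≈ -0.314961
a = 10.666667 - (-0.314961) * 15.5 = 5924/381 ≈ 15.548556

15.5486


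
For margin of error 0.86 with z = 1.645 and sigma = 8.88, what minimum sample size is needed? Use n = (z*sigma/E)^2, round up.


z*sigma/E = 1.645 * 8.88 / 0.86 = 36519/2150 ≈ 16.985581
(z*sigma/E)^2 ≈ 288.509975
round up: n = 289

289


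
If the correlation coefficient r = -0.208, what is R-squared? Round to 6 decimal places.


R^2 = r^2 = (-0.208)^2 = 0.043264

0.043264


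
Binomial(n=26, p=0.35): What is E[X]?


E[X] = n*p = 26 * 0.35 = 9.1

9.1


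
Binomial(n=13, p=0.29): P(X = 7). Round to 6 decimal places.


P = C(n,k) * p^k * (1-p)^(n-k)
C(13,7) = 1716
p^k = 0.29^7 ≈ 0.0001724988
(1-p)^(n-k) = 0.71^6 ≈ 0.1281003
P = 1716 * 0.0001724988 * 0.1281003 ≈ 0.037919

0.037919


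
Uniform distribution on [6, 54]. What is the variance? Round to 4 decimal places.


Var = (b-a)^2 / 12
(b-a)^2 = (54 - 6)^2 = 2304
Var = 2304/12 = 192

192.0000


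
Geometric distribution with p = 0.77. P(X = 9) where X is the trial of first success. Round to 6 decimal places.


P = (1-p)^(k-1) * p
(1-p)^(k-1) = 0.23^8 ≈ 0.000007831099
P = 0.000007831099 * 0.77 ≈ 0.000006029946

0.000006


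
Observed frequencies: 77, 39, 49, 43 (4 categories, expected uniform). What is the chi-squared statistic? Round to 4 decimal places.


chi2 = sum((O-E)^2/E), E = total/4
total = 208, E = 208/4 = 52
(77 - 52)^2 / 52 = 625 / 52 = 625/52 ≈ 12.019231
(39 - 52)^2 / 52 = 169 / 52 = 3.25
(49 - 52)^2 / 52 = 9 / 52 = 9/52 ≈ 0.173077
(43 - 52)^2 / 52 = 81 / 52 = 81/52 ≈ 1.557692
chi2 = 17

17.0000


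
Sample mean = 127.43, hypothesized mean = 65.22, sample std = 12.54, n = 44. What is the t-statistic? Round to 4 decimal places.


t = (xbar - mu0) / (s/sqrt(n))
xbar - mu0 = 127.43 - 65.22 = 62.21
sqrt(44) ≈ 6.63324958
s/sqrt(n) = 12.54 / 6.63324958 ≈ 1.89047613
t = 62.21 / 1.89047613 ≈ 32.907054

32.9071


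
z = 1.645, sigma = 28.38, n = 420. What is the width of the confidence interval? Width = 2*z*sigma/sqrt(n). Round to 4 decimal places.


width = 2*z*sigma/sqrt(n)
2*z*sigma = 2 * 1.645 * 28.38 = 93.3702
sqrt(420) ≈ 20.493902
width = 93.3702 / 20.493902 ≈ 4.555999

4.5560


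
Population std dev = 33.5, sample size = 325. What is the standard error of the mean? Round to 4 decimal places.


SE = sigma / sqrt(n)
sqrt(325) ≈ 18.027756
SE = 33.5 / 18.027756 ≈ 1.858246

1.8582


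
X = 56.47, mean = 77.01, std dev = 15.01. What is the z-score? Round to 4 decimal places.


z = (X - mu) / sigma
X - mu = 56.47 - 77.01 = -20.54
z = -20.54 / 15.01 = -26/19 ≈ -1.368421

-1.3684


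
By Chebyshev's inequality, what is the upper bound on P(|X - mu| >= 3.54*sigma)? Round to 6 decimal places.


P <= 1/k^2
k^2 = 3.54^2 = 12.5316
1/k^2 = 1 / 12.5316 ≈ 0.07979827

0.079798


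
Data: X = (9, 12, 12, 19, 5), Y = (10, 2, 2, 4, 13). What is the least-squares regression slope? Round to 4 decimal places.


b = sum((xi-xbar)(yi-ybar)) / sum((xi-xbar)^2)
n = 5, xbar = 57/5 = 11.4, ybar = 31/5 = 6.2
Sxy = sum((xi-xbar)(yi-ybar)) = -74.4
Sxx = sum((xi-xbar)^2) = 105.2
b = Sxy / Sxx = -186/263 ≈ -0.707224

-0.7072


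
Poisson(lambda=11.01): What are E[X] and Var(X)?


E[X] = Var(X) = lambda = 11.01

11.01, 11.01


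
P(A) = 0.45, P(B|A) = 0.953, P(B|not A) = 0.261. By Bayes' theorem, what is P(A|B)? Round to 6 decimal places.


P(A|B) = P(B|A)*P(A) / P(B), P(B) = P(B|A)*P(A) + P(B|not A)*P(not A)
P(B|A)*P(A) = 0.953 * 0.45 = 0.42885
P(B|not A)*P(not A) = 0.261 * 0.55 = 0.14355
P(B) = 0.42885 + 0.14355 = 0.5724
P(A|B) = 0.42885 / 0.5724 = 953/1272 ≈ 0.74921384

0.749214


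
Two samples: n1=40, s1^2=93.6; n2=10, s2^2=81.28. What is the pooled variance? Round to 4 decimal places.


sp^2 = ((n1-1)*s1^2 + (n2-1)*s2^2)/(n1+n2-2)
(n1-1)*s1^2 = 39 * 93.6 = 3650.4
(n2-1)*s2^2 = 9 * 81.28 = 731.52
numerator = 3650.4 + 731.52 = 4381.92
n1+n2-2 = 48
sp^2 = 4381.92 / 48 = 91.29

91.2900


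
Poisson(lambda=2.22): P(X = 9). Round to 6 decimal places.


P = e^(-lam) * lam^k / k!
e^(-2.22) ≈ 0.1086091
lam^k = 2.22^9 ≈ 1309.714905
k! = 9! = 362880
P = 0.1086091 * 1309.714905 / 362880 ≈ 0.000392

0.000392


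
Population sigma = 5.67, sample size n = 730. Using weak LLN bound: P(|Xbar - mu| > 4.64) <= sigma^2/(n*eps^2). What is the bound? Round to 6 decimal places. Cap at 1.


bound = min(1, sigma^2/(n*eps^2))
sigma^2 = 5.67^2 = 32.1489
n*eps^2 = 730 * 4.64^2 = 730 * 21.5296 = 15716.608
sigma^2/(n*eps^2) = 32.1489 / 15716.608 ≈ 0.00204554

0.002046


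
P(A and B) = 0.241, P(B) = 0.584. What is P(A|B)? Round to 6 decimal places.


P(A|B) = P(A and B) / P(B) = 0.241 / 0.584 = 241/584 ≈ 0.41267123

0.412671


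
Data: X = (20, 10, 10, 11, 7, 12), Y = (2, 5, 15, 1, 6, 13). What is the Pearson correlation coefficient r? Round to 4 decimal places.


r = sum((xi-xbar)(yi-ybar)) / sqrt(sum((xi-xbar)^2) * sum((yi-ybar)^2))
n = 6, xbar = 70/6 = 35/3 ≈ 11.666667, ybar = 42/6 = 7
Sxy = sum((xi-xbar)(yi-ybar)) = -41
Sxx = sum((xi-xbar)^2) = 292/3 ≈ 97.333333
Syy = sum((yi-ybar)^2) = 166
sqrt(Sxx*Syy) ≈ 127.111500
r = Sxy / sqrt(Sxx*Syy) = -41 / 127.111500 ≈ -0.322551

-0.3226


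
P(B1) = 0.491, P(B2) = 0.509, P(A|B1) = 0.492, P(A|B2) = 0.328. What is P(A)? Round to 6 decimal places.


P(A) = P(A|B1)*P(B1) + P(A|B2)*P(B2)
P(A|B1)*P(B1) = 0.492 * 0.491 = 0.241572
P(A|B2)*P(B2) = 0.328 * 0.509 = 0.166952
P(A) = 0.241572 + 0.166952 = 0.408524

0.408524


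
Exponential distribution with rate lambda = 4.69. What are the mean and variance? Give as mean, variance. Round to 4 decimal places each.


mean = 1/lam, var = 1/lam^2
mean = 1 / 4.69 = 100/469 ≈ 0.213220
lam^2 = 4.69^2 = 21.9961
var = 1 / 21.9961 ≈ 0.045463

0.2132, 0.0455


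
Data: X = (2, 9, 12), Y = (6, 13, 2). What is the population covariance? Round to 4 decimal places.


Cov = (1/n)*sum((xi-xbar)(yi-ybar))
n = 3, xbar = 23/3 ≈ 7.666667, ybar = 21/3 = 7
sum((xi-xbar)(yi-ybar)) = -8
Cov = -8 / 3 = -8/3 ≈ -2.666667

-2.6667


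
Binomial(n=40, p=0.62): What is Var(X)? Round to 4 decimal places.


Var = n*p*(1-p) = 40 * 0.62 * 0.38 = 9.424

9.4240


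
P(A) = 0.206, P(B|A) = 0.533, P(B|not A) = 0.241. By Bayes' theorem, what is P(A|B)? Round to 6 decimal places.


P(A|B) = P(B|A)*P(A) / P(B), P(B) = P(B|A)*P(A) + P(B|not A)*P(not A)
P(B|A)*P(A) = 0.533 * 0.206 = 0.109798
P(B|not A)*P(not A) = 0.241 * 0.794 = 0.191354
P(B) = 0.109798 + 0.191354 = 0.301152
P(A|B) = 0.109798 / 0.301152 ≈ 0.36459330

0.364593


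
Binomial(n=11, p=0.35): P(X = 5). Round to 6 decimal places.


P = C(n,k) * p^k * (1-p)^(n-k)
C(11,5) = 462
p^k = 0.35^5 ≈ 0.005252188
(1-p)^(n-k) = 0.65^6 ≈ 0.07541889
P = 462 * 0.005252188 * 0.07541889 ≈ 0.183005

0.183005


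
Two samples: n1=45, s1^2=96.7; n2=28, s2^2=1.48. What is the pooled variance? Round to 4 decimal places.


sp^2 = ((n1-1)*s1^2 + (n2-1)*s2^2)/(n1+n2-2)
(n1-1)*s1^2 = 44 * 96.7 = 4254.8
(n2-1)*s2^2 = 27 * 1.48 = 39.96
numerator = 4254.8 + 39.96 = 4294.76
n1+n2-2 = 71
sp^2 = 4294.76 / 71 = 107369/1775 ≈ 60.489577

60.4896


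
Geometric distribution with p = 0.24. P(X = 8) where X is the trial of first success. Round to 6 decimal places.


P = (1-p)^(k-1) * p
(1-p)^(k-1) = 0.76^7 ≈ 0.1464519
P = 0.1464519 * 0.24 ≈ 0.03514847

0.035148


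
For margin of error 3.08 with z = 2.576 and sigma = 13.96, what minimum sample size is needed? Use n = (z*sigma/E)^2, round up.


z*sigma/E = 2.576 * 13.96 / 3.08 = 16054/1375 ≈ 11.675636
(z*sigma/E)^2 ≈ 136.320484
round up: n = 137

137


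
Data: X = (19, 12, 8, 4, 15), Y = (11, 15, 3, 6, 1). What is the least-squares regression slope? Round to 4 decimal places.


b = sum((xi-xbar)(yi-ybar)) / sum((xi-xbar)^2)
n = 5, xbar = 58/5 = 11.6, ybar = 36/5 = 7.2
Sxy = sum((xi-xbar)(yi-ybar)) = 34.4
Sxx = sum((xi-xbar)^2) = 137.2
b = Sxy / Sxx = 86/343 ≈ 0.250729

0.2507


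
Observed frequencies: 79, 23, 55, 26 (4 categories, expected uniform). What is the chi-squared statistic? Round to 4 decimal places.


chi2 = sum((O-E)^2/E), E = total/4
total = 183, E = 183/4 = 45.75
(79 - 45.75)^2 / 45.75 = 1105.5625 / 45.75 = 17689/732 ≈ 24.165301
(23 - 45.75)^2 / 45.75 = 517.5625 / 45.75 = 8281/732 ≈ 11.312842
(55 - 45.75)^2 / 45.75 = 85.5625 / 45.75 = 1369/732 ≈ 1.870219
(26 - 45.75)^2 / 45.75 = 390.0625 / 45.75 = 6241/732 ≈ 8.525956
chi2 = 8395/183 ≈ 45.874317

45.8743
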